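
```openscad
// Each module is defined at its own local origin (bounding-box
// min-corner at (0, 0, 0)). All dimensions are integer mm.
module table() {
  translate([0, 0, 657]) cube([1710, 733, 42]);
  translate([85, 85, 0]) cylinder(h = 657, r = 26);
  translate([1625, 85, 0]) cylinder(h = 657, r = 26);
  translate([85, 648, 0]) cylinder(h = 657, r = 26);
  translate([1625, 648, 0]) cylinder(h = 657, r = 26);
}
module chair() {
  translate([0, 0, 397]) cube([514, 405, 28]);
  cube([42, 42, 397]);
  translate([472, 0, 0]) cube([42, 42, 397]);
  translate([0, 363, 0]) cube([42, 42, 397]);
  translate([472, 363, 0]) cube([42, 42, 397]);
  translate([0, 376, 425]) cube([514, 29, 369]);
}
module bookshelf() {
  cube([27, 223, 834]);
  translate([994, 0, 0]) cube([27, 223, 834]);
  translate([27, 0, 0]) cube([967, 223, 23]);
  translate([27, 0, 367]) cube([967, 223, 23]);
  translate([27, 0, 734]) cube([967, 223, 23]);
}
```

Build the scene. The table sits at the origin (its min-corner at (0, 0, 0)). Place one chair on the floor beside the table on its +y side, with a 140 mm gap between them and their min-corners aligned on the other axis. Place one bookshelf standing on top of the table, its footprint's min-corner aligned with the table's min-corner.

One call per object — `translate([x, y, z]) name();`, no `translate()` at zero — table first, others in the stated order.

table();
translate([0, 873, 0]) chair();
translate([0, 0, 699]) bookshelf();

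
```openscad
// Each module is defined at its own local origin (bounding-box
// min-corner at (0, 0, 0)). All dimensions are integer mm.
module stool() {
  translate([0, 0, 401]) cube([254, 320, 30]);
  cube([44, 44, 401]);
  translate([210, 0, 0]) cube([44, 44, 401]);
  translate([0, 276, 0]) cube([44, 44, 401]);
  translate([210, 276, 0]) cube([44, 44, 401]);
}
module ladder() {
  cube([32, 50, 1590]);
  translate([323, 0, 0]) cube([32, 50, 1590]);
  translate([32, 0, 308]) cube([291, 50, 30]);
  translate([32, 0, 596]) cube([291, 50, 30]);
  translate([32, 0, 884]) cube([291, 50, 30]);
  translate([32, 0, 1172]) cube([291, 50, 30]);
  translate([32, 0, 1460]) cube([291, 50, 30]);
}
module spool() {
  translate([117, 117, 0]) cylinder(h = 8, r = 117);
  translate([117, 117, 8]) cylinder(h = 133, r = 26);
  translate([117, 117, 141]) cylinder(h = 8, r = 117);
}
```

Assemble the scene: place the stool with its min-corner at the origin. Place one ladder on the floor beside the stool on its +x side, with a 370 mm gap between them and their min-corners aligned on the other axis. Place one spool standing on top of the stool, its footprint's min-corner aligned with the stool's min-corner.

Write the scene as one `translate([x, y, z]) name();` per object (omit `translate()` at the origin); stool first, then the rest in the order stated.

stool();
translate([624, 0, 0]) ladder();
translate([0, 0, 431]) spool();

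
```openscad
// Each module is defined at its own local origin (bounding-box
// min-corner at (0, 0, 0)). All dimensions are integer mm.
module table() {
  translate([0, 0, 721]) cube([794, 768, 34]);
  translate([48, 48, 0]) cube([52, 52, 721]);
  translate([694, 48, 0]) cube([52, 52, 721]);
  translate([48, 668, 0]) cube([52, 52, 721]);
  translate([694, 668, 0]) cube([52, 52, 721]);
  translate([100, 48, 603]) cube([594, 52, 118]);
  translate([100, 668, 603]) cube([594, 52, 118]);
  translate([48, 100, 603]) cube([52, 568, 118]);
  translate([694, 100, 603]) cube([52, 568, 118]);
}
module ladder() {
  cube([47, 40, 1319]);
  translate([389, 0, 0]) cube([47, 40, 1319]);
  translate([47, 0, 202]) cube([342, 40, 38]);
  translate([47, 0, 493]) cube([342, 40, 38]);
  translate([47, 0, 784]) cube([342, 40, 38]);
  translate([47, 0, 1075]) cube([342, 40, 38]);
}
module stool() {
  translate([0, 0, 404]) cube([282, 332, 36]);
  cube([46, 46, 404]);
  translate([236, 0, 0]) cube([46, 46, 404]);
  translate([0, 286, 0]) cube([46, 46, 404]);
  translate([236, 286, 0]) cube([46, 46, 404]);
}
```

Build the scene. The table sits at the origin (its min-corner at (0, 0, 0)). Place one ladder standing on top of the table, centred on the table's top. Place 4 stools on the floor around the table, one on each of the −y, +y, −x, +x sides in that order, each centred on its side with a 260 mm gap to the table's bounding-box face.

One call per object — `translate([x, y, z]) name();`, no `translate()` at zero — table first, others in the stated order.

table();
translate([179, 364, 755]) ladder();
translate([256, -592, 0]) stool();
translate([256, 1028, 0]) stool();
translate([-542, 218, 0]) stool();
translate([1054, 218, 0]) stool();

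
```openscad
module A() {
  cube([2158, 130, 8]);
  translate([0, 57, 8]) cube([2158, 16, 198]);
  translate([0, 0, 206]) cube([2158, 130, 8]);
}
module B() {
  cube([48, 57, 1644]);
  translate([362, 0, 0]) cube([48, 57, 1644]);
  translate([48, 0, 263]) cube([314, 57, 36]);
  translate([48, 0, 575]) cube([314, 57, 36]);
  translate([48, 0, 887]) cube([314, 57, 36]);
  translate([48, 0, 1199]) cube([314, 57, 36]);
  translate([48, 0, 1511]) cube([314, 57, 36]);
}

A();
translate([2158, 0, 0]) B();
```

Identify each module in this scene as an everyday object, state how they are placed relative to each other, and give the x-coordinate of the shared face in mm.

A is an I-beam. B is a ladder. The ladder is against the I-beam's +x side, with their −y faces flush. The x-coordinate of the shared face is 2158 mm.

The I-beam's +x face and the ladder's −x face are both at x = 2158 mm.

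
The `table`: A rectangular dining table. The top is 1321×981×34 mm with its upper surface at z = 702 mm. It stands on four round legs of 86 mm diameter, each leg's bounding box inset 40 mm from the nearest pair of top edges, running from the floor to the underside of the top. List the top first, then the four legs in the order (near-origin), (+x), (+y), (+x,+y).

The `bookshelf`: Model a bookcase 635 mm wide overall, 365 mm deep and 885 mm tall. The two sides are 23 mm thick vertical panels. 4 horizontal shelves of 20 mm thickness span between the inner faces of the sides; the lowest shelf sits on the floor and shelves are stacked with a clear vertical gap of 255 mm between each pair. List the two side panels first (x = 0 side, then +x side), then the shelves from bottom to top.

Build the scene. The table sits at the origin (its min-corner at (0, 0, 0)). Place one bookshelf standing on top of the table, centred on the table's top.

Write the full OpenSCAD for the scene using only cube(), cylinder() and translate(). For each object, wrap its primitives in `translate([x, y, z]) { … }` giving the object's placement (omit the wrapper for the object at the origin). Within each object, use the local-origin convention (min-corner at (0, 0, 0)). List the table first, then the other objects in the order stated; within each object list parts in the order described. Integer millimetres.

translate([0, 0, 668]) cube([1321, 981, 34]);
translate([83, 83, 0]) cylinder(h = 668, r = 43);
translate([1238, 83, 0]) cylinder(h = 668, r = 43);
translate([83, 898, 0]) cylinder(h = 668, r = 43);
translate([1238, 898, 0]) cylinder(h = 668, r = 43);
translate([343, 308, 702]) {
  cube([23, 365, 885]);
  translate([612, 0, 0]) cube([23, 365, 885]);
  translate([23, 0, 0]) cube([589, 365, 20]);
  translate([23, 0, 275]) cube([589, 365, 20]);
  translate([23, 0, 550]) cube([589, 365, 20]);
  translate([23, 0, 825]) cube([589, 365, 20]);
}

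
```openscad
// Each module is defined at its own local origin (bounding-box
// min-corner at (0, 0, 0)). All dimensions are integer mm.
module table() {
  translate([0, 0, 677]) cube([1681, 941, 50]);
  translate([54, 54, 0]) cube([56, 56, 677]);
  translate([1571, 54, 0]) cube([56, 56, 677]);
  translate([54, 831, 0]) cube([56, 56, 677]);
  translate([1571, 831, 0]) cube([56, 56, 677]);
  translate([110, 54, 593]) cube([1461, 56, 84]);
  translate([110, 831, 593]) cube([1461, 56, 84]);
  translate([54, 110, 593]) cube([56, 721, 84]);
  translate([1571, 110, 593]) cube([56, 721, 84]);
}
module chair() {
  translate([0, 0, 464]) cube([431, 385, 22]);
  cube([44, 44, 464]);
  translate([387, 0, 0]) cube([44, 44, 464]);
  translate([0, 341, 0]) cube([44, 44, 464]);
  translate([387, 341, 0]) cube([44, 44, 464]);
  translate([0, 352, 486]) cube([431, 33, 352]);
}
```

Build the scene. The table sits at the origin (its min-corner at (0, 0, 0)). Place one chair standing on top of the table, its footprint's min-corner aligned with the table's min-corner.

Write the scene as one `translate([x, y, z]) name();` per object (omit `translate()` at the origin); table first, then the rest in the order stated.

table();
translate([0, 0, 727]) chair();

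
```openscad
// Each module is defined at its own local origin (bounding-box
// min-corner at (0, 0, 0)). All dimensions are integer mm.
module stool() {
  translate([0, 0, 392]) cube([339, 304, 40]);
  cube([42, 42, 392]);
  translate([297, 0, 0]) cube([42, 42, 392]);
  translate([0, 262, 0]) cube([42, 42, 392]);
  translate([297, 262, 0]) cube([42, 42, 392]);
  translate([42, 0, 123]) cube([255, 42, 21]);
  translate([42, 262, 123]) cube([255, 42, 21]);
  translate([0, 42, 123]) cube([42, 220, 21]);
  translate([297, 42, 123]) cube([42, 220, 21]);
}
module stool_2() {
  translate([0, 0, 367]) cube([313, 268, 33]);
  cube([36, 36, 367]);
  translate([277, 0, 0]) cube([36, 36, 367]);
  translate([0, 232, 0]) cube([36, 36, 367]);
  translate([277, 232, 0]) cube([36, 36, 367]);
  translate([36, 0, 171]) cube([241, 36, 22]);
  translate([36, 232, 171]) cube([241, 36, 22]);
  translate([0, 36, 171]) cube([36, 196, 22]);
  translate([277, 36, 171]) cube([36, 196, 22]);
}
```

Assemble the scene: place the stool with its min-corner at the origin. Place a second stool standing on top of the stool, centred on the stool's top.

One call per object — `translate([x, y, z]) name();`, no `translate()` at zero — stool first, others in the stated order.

stool();
translate([13, 18, 432]) stool_2();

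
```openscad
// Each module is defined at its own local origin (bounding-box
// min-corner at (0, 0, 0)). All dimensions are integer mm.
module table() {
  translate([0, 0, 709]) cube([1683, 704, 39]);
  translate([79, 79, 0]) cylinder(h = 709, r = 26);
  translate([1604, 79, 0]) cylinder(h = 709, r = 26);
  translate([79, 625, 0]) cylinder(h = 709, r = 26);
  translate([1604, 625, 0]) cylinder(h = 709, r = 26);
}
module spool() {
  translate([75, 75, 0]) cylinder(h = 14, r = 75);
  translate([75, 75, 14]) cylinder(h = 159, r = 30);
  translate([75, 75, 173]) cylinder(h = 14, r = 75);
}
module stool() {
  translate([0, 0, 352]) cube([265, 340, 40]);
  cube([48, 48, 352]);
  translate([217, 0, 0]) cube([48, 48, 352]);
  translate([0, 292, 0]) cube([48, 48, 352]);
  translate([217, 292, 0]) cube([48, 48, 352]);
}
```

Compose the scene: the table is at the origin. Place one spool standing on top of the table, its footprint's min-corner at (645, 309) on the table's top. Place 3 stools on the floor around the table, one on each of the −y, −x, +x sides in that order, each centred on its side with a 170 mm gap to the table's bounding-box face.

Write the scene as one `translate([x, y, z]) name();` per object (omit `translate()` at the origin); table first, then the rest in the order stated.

table();
translate([645, 309, 748]) spool();
translate([709, -510, 0]) stool();
translate([-435, 182, 0]) stool();
translate([1853, 182, 0]) stool();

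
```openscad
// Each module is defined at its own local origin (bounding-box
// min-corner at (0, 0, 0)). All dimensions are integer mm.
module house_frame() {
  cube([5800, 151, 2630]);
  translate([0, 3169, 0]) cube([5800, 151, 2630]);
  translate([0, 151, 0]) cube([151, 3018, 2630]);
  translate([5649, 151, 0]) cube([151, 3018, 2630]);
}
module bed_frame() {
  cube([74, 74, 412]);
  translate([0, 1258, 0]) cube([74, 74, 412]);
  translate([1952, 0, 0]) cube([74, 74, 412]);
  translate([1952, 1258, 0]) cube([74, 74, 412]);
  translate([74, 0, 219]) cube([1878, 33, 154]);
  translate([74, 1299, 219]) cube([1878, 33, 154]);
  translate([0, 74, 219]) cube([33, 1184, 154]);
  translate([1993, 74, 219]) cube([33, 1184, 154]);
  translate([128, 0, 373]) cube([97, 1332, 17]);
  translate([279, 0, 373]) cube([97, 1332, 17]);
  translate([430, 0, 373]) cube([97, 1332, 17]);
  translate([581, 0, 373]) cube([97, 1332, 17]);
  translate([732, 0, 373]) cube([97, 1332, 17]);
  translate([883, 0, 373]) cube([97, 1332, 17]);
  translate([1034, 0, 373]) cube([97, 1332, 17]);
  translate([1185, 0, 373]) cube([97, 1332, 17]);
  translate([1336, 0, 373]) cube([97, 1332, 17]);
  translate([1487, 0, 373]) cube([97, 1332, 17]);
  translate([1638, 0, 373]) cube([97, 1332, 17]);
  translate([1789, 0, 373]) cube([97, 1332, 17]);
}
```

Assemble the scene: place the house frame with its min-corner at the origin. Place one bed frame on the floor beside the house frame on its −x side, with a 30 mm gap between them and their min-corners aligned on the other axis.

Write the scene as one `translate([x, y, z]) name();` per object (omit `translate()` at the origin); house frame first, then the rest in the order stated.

house_frame();
translate([-2056, 0, 0]) bed_frame();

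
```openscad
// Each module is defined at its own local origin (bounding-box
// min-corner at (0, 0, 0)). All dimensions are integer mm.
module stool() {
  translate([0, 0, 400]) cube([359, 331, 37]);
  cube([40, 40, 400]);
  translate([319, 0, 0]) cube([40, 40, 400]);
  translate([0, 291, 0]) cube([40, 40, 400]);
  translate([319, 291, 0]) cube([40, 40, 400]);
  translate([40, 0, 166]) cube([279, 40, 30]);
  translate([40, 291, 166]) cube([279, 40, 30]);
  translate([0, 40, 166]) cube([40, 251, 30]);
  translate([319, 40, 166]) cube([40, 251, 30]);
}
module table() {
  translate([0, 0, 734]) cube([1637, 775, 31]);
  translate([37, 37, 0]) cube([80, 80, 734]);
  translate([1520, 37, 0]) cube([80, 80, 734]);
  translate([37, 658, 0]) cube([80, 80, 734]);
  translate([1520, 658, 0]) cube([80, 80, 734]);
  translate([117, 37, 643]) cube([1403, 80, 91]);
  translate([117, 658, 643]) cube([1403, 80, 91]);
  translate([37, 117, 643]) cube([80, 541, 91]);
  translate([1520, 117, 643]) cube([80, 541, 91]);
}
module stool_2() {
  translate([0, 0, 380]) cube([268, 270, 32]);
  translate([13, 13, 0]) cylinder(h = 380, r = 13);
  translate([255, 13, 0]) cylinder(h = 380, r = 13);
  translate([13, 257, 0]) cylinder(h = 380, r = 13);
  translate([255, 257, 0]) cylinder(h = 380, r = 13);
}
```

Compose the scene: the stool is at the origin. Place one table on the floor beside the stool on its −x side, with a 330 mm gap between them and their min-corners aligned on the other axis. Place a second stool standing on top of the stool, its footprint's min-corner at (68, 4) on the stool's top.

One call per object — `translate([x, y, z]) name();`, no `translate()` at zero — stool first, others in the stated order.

stool();
translate([-1967, 0, 0]) table();
translate([68, 4, 437]) stool_2();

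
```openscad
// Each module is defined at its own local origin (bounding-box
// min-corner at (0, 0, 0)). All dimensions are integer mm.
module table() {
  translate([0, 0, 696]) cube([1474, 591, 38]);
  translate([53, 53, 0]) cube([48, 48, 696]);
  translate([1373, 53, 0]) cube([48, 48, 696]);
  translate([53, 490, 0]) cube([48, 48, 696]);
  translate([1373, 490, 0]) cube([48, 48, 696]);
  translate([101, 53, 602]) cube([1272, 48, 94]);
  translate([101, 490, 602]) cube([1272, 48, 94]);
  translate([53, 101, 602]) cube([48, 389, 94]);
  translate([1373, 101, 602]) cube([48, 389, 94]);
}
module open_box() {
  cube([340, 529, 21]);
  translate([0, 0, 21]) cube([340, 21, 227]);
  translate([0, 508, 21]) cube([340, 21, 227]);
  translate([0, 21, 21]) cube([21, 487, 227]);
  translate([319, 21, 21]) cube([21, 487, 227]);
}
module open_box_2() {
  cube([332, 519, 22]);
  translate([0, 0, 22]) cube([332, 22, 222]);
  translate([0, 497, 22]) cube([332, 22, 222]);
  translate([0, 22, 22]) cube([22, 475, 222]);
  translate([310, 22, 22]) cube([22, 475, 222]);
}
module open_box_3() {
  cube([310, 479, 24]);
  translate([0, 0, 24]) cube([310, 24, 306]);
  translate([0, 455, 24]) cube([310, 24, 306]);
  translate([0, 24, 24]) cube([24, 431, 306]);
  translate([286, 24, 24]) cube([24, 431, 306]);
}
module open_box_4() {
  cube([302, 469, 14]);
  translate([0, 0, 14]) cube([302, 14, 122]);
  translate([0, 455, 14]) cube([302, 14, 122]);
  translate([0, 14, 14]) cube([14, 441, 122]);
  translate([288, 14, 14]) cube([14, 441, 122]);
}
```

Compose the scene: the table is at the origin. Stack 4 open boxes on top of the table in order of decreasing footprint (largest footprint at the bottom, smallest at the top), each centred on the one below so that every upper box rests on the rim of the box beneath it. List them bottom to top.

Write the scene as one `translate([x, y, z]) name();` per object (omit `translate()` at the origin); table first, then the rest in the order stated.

table();
translate([567, 31, 734]) open_box();
translate([571, 36, 982]) open_box_2();
translate([582, 56, 1226]) open_box_3();
translate([586, 61, 1556]) open_box_4();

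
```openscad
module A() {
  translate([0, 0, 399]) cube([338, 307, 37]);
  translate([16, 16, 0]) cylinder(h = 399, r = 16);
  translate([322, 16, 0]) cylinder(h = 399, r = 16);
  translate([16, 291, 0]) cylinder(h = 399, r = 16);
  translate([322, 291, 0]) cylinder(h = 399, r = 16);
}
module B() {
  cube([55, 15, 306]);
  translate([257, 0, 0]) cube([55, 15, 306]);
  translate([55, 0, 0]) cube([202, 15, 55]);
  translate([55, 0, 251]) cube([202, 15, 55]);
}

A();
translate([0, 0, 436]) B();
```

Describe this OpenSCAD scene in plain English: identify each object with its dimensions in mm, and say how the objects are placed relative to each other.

A is a four-legged stool. The seat is a 338×307×37 mm slab whose top surface is at z = 436 mm; four round legs, each 32 mm in diameter, run from the floor (z = 0) to the underside of the seat, each leg's axis is inset half a diameter from the nearest pair of seat edges (so the leg's bounding box is flush with the corner).

B is a rectangular picture frame lying in the x–z plane (depth along y). The opening is 202 mm wide (x) by 196 mm tall (z), surrounded by a border 55 mm wide on all four sides. The frame is 15 mm deep and is made of two full-height vertical stiles with two horizontal rails fitted between them.

The picture frame is on top of the stool.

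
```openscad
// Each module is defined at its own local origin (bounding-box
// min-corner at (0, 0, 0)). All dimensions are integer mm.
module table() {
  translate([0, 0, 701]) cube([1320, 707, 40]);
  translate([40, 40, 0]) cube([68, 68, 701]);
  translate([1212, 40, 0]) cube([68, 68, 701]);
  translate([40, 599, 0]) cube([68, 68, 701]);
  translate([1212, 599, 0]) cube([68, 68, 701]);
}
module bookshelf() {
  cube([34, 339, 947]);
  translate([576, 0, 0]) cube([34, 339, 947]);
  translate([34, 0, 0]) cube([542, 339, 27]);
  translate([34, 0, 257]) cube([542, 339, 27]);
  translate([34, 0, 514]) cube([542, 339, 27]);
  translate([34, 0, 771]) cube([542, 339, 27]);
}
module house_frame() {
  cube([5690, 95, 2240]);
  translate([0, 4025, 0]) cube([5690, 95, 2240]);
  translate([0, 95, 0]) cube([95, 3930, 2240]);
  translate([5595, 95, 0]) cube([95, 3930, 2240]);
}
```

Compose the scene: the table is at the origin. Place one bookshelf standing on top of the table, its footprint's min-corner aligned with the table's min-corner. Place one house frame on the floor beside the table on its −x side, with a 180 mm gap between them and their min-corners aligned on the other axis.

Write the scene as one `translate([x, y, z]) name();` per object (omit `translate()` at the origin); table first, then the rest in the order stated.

table();
translate([0, 0, 741]) bookshelf();
translate([-5870, 0, 0]) house_frame();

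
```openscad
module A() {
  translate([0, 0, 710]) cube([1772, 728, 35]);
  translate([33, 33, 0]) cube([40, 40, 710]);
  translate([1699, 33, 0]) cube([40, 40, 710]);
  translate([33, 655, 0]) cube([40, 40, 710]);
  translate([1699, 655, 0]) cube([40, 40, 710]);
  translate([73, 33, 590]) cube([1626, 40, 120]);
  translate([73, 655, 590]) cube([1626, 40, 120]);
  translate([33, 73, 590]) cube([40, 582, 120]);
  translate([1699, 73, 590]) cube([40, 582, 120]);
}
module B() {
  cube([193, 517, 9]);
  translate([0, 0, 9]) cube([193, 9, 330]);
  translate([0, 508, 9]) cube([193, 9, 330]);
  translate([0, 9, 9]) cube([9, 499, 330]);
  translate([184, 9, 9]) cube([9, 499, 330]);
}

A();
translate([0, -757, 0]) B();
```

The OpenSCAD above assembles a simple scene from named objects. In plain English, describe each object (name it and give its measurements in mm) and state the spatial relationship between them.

A is a table with a 1772×728 mm rectangular top, 35 mm thick, top surface at z = 745 mm, supported by four 40×40 mm square legs, each inset 33 mm from the nearest pair of top edges, running from the floor. Four apron rails, 40 mm thick and 120 mm tall, run between adjacent legs with their top edges flush with the underside of the top and their outer faces flush with the legs' outer faces.

B is an open storage box with external size 193×517×339 mm and wall thickness 9 mm (the base is also 9 mm thick). The base covers the whole footprint; the four walls stand on the base, with the y-facing walls full-width and the x-facing walls fitting between their inner faces.

The open box is on the floor beside the table on its −y side.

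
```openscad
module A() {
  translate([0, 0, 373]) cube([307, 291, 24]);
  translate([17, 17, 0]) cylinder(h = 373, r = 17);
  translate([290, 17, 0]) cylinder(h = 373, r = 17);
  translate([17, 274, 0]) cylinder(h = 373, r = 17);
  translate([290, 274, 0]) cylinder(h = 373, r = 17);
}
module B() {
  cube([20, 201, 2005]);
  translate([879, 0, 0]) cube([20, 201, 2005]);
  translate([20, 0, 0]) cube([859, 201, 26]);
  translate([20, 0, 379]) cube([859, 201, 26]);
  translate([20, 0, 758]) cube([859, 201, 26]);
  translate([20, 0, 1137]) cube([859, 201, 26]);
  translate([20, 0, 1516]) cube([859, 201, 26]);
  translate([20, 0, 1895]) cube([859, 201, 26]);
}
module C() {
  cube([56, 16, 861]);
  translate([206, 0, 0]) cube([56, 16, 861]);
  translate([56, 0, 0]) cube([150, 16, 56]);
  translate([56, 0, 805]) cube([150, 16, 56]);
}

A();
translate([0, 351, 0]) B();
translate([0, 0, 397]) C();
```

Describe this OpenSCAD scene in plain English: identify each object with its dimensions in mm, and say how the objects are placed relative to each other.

A is a simple wooden stool: a rectangular seat 307 mm (x) by 291 mm (y), 24 mm thick, top face at z = 397 mm, on four round legs, each 34 mm in diameter. The legs rest on z = 0, each leg's axis is inset half a diameter from the nearest pair of seat edges (so the leg's bounding box is flush with the corner).

B is a bookshelf 899 mm wide overall, 201 mm deep and 2005 mm tall. The two sides are 20 mm thick vertical panels. 6 horizontal shelves of 26 mm thickness span between the inner faces of the sides; the lowest shelf sits on the floor and shelves are stacked with a clear vertical gap of 353 mm between each pair.

C is a rectangular picture frame lying in the x–z plane (depth along y). The opening is 150 mm wide (x) by 749 mm tall (z), surrounded by a border 56 mm wide on all four sides. The frame is 16 mm deep and is made of two full-height vertical stiles with two horizontal rails fitted between them.

The bookshelf is on the floor beside the stool on its +y side. The picture frame is on top of the stool.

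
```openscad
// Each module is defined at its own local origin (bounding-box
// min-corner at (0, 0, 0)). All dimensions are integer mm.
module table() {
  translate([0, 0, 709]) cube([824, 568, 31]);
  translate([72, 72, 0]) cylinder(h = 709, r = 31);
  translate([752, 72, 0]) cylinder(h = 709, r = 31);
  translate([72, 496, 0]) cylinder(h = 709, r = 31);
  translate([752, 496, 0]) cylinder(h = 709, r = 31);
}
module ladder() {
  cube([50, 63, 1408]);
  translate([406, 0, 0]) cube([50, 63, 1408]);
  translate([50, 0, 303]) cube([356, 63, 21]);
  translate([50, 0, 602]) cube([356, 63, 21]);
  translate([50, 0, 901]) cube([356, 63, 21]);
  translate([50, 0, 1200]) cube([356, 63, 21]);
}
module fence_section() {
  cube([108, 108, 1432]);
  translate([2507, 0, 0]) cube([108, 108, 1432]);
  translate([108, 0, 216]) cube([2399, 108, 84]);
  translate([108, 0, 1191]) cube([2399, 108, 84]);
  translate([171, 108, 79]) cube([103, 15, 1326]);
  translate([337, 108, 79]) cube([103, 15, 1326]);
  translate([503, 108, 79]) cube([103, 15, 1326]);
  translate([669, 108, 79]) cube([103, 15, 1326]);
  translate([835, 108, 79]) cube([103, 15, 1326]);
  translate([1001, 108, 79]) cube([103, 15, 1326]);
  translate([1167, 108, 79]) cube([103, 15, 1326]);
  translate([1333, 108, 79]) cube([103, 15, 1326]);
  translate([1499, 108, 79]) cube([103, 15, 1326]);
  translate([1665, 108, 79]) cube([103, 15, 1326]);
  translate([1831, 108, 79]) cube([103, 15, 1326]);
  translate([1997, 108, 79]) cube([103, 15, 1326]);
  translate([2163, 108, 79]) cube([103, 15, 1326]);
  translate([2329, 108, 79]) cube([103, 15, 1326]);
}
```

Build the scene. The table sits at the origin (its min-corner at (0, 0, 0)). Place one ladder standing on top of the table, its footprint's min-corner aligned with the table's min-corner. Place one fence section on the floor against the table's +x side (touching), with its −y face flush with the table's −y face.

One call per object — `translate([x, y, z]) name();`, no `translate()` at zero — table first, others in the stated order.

table();
translate([0, 0, 740]) ladder();
translate([824, 0, 0]) fence_section();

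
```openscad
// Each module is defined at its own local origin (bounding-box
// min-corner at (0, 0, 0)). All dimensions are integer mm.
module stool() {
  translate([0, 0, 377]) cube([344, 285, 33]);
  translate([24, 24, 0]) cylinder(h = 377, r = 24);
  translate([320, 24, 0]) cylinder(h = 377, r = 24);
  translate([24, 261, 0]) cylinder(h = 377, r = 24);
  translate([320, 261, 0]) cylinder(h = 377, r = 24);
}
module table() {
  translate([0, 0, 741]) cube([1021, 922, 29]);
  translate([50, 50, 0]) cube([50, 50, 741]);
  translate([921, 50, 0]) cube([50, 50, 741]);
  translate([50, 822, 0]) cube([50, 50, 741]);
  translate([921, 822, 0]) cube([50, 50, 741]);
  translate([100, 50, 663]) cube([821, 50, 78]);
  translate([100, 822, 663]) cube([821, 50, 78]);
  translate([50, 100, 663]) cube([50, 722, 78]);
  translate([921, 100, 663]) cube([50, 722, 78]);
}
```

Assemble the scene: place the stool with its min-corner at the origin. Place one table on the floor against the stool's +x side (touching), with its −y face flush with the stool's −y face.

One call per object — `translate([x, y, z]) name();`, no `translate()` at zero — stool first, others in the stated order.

stool();
translate([344, 0, 0]) table();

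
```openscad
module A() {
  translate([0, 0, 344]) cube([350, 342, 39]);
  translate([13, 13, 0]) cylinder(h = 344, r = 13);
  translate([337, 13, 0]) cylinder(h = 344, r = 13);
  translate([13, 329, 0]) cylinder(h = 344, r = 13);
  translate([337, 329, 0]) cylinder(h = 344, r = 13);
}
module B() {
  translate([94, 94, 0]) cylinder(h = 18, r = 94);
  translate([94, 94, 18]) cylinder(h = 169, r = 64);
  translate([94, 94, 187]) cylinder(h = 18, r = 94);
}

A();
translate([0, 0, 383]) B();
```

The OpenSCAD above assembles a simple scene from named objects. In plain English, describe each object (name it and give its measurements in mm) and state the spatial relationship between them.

A is a four-legged stool. The seat is 350×342 mm, 39 mm thick, top at z = 383 mm. It stands on four round legs, each 26 mm in diameter, from z = 0 to the seat underside, each leg's axis is inset half a diameter from the nearest pair of seat edges (so the leg's bounding box is flush with the corner).

B is a spool: two coaxial disc flanges of radius 94 mm and thickness 18 mm, joined by a core cylinder of radius 64 mm and height 169 mm. The lower flange rests on z = 0 and the three cylinders share a vertical axis.

The spool is on top of the stool.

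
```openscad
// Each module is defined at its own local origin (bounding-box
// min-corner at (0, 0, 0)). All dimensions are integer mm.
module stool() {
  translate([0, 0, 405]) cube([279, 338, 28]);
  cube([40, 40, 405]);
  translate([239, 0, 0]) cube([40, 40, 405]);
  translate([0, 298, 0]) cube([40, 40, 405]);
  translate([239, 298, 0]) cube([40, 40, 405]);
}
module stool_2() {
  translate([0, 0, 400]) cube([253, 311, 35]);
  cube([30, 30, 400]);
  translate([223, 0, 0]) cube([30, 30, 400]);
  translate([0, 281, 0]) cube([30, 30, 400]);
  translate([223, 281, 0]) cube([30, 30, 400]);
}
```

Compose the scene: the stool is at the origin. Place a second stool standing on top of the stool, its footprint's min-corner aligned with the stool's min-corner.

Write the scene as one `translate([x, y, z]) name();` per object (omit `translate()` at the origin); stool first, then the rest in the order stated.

stool();
translate([0, 0, 433]) stool_2();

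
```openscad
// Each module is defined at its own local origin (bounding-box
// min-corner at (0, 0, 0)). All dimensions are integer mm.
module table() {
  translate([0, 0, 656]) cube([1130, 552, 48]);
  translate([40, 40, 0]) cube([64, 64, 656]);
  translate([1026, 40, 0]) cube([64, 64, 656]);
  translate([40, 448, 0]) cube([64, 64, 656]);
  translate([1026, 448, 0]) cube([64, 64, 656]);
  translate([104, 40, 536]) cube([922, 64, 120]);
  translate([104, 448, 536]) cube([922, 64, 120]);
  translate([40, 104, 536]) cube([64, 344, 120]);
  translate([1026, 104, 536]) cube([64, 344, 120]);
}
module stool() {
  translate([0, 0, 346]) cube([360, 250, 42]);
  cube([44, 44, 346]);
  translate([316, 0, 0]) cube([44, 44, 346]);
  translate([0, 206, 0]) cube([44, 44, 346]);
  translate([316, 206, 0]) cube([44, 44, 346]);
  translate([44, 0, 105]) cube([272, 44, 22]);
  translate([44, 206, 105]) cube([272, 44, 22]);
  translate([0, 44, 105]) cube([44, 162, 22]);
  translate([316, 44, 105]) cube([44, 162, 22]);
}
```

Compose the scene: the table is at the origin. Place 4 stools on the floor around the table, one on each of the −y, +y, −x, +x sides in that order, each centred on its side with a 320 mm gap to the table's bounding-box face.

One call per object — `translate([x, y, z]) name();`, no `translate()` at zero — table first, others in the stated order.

table();
translate([385, -570, 0]) stool();
translate([385, 872, 0]) stool();
translate([-680, 151, 0]) stool();
translate([1450, 151, 0]) stool();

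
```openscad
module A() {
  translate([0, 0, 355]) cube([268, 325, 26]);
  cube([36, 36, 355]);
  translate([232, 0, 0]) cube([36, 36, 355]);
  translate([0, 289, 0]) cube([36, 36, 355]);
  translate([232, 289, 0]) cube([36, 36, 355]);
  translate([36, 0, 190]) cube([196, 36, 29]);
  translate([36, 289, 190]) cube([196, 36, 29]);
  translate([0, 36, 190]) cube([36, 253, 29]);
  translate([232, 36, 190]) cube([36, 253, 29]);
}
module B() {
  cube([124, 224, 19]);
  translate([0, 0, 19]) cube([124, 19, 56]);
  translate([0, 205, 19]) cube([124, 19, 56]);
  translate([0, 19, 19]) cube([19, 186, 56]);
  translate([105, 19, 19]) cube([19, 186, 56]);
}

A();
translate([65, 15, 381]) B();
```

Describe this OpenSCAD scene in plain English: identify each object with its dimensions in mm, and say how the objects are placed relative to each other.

A is a four-legged stool. The seat is a 268×325×26 mm slab whose top surface is at z = 381 mm; four square legs, each 36×36 mm in cross-section, run from the floor (z = 0) to the underside of the seat, each flush with a corner of the seat. Four stretchers, 36 mm wide and 29 mm tall, connect adjacent legs with their undersides at z = 190 mm, each running between the inner faces of the legs it joins and aligned with the legs' outer faces on the other axis.

B is an open storage box with external size 124×224×75 mm and wall thickness 19 mm (the base is also 19 mm thick). The base covers the whole footprint; the four walls stand on the base, with the y-facing walls full-width and the x-facing walls fitting between their inner faces.

The open box is on top of the stool.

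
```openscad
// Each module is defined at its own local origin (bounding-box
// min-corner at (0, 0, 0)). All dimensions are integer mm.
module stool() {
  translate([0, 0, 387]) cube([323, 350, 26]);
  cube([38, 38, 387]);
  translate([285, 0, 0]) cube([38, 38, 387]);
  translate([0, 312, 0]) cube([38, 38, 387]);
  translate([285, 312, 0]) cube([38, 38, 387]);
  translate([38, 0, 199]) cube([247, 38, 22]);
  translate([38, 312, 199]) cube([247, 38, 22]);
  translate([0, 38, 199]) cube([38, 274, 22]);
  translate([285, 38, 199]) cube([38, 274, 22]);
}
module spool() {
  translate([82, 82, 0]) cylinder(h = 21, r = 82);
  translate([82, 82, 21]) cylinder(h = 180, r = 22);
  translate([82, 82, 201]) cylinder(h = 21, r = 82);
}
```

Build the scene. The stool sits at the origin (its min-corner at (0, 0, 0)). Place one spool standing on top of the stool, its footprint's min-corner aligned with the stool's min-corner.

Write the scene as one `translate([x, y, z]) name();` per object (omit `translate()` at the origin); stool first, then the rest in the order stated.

stool();
translate([0, 0, 413]) spool();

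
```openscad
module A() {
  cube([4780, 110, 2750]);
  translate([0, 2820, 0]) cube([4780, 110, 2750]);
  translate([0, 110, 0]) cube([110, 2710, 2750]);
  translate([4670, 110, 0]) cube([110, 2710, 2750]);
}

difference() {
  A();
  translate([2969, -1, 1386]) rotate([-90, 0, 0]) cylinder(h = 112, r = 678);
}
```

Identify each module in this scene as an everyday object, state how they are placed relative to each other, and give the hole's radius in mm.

The subtracted cylinder has r = 678 mm.

A is a house frame. The house frame has a circular hole through its front wall. The hole's radius is 678 mm.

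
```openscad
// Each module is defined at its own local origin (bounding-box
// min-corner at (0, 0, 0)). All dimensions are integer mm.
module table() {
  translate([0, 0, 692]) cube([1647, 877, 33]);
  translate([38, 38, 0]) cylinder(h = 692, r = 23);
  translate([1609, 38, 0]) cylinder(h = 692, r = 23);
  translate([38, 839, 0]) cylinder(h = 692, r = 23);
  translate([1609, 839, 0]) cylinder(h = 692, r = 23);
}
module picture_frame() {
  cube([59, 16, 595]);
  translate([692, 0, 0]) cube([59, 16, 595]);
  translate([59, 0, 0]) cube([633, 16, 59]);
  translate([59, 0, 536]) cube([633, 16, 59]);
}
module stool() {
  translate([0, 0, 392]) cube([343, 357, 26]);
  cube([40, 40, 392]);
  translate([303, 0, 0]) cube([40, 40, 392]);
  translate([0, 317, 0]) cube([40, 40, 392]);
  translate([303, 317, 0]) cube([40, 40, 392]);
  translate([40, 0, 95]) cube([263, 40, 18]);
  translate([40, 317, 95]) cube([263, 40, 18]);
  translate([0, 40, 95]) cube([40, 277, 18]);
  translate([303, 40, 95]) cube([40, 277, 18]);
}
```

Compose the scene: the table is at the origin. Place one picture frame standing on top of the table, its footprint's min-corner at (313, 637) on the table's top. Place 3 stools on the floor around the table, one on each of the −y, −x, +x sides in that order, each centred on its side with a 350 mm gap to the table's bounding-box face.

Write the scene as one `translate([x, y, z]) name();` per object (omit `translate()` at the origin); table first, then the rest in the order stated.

table();
translate([313, 637, 725]) picture_frame();
translate([652, -707, 0]) stool();
translate([-693, 260, 0]) stool();
translate([1997, 260, 0]) stool();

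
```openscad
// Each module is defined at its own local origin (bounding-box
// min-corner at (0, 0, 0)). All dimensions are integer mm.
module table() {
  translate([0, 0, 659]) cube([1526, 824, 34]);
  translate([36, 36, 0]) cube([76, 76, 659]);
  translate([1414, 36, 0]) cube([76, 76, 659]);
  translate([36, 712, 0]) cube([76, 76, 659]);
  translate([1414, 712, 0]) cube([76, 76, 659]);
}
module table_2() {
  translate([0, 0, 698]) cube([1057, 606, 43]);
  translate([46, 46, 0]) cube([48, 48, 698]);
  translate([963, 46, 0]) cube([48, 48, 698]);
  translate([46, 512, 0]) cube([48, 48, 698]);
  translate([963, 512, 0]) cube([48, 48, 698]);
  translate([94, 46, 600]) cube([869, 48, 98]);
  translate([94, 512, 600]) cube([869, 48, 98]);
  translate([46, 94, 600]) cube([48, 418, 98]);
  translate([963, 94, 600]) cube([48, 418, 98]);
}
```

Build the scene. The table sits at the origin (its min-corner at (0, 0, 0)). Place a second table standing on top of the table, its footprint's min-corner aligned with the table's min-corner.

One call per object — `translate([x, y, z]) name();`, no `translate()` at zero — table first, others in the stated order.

table();
translate([0, 0, 693]) table_2();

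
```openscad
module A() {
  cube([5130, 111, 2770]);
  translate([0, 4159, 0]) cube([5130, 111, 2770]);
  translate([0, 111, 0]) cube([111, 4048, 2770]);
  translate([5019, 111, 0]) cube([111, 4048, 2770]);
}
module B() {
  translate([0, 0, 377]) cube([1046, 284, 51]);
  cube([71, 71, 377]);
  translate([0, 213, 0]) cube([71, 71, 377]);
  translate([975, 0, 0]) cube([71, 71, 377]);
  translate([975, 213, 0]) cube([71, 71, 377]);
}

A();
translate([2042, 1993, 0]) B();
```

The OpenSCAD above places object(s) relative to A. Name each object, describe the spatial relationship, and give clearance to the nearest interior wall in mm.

A is a house frame. B is a bench. The bench sits inside the house frame, centred. The clearance to the nearest interior wall is 1882 mm.

Clearances: x = 1931, y = 1882; minimum 1882 mm.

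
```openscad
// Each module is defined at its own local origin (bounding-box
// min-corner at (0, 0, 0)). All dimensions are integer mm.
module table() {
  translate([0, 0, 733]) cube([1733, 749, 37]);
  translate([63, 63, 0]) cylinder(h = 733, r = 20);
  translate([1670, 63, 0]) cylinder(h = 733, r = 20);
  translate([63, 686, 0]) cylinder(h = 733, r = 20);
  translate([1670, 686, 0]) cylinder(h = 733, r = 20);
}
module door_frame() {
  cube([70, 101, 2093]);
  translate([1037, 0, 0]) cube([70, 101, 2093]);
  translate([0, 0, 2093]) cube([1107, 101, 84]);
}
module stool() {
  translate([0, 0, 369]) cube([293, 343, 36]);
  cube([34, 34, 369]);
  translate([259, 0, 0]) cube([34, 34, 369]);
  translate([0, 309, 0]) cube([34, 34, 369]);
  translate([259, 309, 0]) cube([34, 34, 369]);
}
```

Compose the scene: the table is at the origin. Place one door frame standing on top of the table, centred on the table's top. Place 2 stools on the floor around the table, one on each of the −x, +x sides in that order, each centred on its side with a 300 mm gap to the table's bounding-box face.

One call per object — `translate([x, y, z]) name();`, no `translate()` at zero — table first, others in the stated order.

table();
translate([313, 324, 770]) door_frame();
translate([-593, 203, 0]) stool();
translate([2033, 203, 0]) stool();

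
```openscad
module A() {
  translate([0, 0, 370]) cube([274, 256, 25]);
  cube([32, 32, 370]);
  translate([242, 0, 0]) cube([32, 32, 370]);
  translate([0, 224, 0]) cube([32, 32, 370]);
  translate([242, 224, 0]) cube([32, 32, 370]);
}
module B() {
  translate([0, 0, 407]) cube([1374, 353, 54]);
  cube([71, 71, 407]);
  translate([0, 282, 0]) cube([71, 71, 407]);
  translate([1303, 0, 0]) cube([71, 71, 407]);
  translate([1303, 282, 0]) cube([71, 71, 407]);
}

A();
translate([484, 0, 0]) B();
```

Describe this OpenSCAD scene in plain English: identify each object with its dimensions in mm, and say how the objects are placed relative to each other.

A is a four-legged stool. The seat is a 274×256×25 mm slab whose top surface is at z = 395 mm; four square legs, each 32×32 mm in cross-section, run from the floor (z = 0) to the underside of the seat, each flush with a corner of the seat.

B is a bench: a 1374×353 mm seat slab, 54 mm thick, top at z = 461 mm, on four 71×71 mm square legs flush with the seat corners and standing on z = 0.

The bench is on the floor beside the stool on its +x side.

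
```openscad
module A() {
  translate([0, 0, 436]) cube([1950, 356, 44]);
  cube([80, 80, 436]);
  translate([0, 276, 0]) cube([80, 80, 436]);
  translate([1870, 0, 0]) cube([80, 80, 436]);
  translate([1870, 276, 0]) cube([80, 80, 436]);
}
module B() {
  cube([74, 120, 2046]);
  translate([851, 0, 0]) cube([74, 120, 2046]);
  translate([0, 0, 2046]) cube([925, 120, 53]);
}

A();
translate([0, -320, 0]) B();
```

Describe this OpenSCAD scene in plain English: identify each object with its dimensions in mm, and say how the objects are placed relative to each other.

A is a long wooden bench with a 1950 mm (x) × 356 mm (y) seat, 44 mm thick, its top surface 480 mm above the floor. Four 80 mm square legs at the seat corners, flush with the edges, run from z = 0 to the seat underside.

B is a door frame. The clear opening is 777 mm wide and 2046 mm high. Two 74 mm wide jambs, 120 mm deep, stand either side of the opening from the floor to the top of the opening. A 53 mm thick head sits across the top of both jambs, spanning the full outside width of the frame.

The door frame is on the floor beside the bench on its −y side.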